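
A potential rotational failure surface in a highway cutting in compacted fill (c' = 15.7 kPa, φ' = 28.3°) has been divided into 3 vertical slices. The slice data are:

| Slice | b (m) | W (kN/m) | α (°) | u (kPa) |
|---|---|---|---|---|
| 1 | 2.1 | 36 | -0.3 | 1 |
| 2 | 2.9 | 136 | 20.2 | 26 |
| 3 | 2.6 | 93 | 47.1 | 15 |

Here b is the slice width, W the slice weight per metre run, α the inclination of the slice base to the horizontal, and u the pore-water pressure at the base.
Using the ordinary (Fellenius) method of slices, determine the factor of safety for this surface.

Ordinary method of slices: FS = Σ[c'·Δl_i + (W_i cosα_i − u_i·Δl_i)·tanφ'] / Σ W_i sinα_i, with Δl_i = b_i / cosα_i.
Slice 1: Δl = 2.1/cos(-0.3°) = 2.100 m; N'_1 = 36·cos(-0.3°) − 1·2.100 = 33.9; c'Δl = 32.97; W sinα = -0.2
Slice 2: Δl = 2.9/cos20.2° = 3.090 m; N'_2 = 136·cos20.2° − 26·3.090 = 47.3; c'Δl = 48.51; W sinα = 47.0
Slice 3: Δl = 2.6/cos47.1° = 3.819 m; N'_3 = 93·cos47.1° − 15·3.819 = 6.0; c'Δl = 59.97; W sinα = 68.1
Σc'Δl = 141.5 kN/m; ΣN' = 87.2 kN/m; ΣW sinα = 114.9 kN/m
Resisting = 141.5 + 87.2·tan28.3° = 141.5 + 47.0 = 188.4 kN/m
FS = 188.4 / 114.9 = 1.640

FS = 1.64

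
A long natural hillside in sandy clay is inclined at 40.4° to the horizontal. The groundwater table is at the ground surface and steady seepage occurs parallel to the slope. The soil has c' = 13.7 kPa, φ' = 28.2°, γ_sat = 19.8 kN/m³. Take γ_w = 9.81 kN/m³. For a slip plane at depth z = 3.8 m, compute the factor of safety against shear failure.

FS = 0.69

With seepage parallel to the slope and the water table at the surface, the effective normal stress on the slip plane uses the buoyant unit weight γ' = γ_sat − γ_w while the driving shear stress uses γ_sat:
FS = [c' + γ' z cos²β tanφ'] / [γ_sat z sinβ cosβ]
γ' = 19.8 − 9.81 = 9.99 kN/m³
Numerator = 13.7 + 9.99·3.8·cos²40.4°·tan28.2° = 13.7 + 9.99·3.8·0.5799·0.5362 = 25.505 kPa
Denominator = 19.8·3.8·sin40.4°·cos40.4° = 19.8·3.8·0.6481·0.7615 = 37.136 kPa
FS = 25.505 / 37.136 = 0.687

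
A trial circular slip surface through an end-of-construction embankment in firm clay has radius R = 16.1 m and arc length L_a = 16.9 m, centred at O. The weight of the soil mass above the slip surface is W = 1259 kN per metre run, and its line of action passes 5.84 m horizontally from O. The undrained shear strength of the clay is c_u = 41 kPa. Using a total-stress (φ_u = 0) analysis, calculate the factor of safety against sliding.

Taking moments about the centre O, the resisting moment is provided by the undrained shear strength acting along the arc:
M_R = c_u·L_a·R = 41·16.90·16.1 = 11155.7 kN·m/m
M_D = W·d = 1259·5.84 = 7352.6 kN·m/m
FS = M_R / M_D = 11155.7 / 7352.6 = 1.517

FS = 1.52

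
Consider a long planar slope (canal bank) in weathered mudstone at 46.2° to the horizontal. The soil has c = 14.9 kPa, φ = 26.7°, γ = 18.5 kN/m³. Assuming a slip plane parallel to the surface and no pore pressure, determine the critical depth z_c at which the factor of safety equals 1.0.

z_c = 3.11 m

Setting FS = 1.00 in FS = [c + γz cos²β tanφ] / [γz sinβ cosβ] and solving for z:
z = c / [γ cosβ (FS·sinβ − cosβ·tanφ)]
  = 14.9 / [18.5·cos46.2°·(1.00·sin46.2° − cos46.2°·tan26.7°)]
  = 14.9 / [18.5·0.6921·(1.00·0.7218 − 0.6921·0.5029)]
  = 14.9 / 4.7844 = 3.114 m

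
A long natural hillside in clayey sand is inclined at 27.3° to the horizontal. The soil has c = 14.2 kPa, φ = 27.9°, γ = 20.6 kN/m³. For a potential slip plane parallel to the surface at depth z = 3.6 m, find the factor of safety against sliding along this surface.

For an infinite slope with a slip plane parallel to the surface (no pore pressure): FS = [c + γz cos²β tanφ] / [γz sinβ cosβ].
γz = 20.6·3.6 = 74.16 kN/m²
Numerator = 14.2 + 74.16·cos²27.3°·tan27.9° = 14.2 + 74.16·0.7896·0.5295 = 45.206 kPa
Denominator = 74.16·sin27.3°·cos27.3° = 74.16·0.4586·0.8886 = 30.225 kPa
FS = 45.206 / 30.225 = 1.496

FS = 1.50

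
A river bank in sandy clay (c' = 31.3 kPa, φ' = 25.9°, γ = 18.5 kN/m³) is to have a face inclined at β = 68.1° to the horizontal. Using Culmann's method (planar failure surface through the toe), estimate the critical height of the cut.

Culmann's analysis gives the critical failure plane at α_cr = (β + φ')/2 = (68.1 + 25.9)/2 = 47.0°, and the critical height
H_c = (4c'/γ) · sinβ cosφ' / [1 − cos(β − φ')]
    = (4·31.3/18.5) · sin68.1°·cos25.9° / [1 − cos(42.2°)]
    = 6.768 · 0.9278·0.8996 / [1 − 0.7408]
    = 6.768 · 0.8346 / 0.2592
    = 21.79 m

H_c = 21.79 m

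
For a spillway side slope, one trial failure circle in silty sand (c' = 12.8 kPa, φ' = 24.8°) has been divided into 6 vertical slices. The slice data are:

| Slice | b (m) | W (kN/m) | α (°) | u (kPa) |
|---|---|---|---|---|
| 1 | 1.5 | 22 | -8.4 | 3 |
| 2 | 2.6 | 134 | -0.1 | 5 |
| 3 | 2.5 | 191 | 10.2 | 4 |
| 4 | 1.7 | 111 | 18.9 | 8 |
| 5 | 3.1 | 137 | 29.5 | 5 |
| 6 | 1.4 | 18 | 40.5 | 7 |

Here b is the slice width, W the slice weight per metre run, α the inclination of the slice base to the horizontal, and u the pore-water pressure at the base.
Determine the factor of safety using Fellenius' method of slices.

Ordinary method of slices: FS = Σ[c'·Δl_i + (W_i cosα_i − u_i·Δl_i)·tanφ'] / Σ W_i sinα_i, with Δl_i = b_i / cosα_i.
Slice 1: Δl = 1.5/cos(-8.4°) = 1.516 m; N'_1 = 22·cos(-8.4°) − 3·1.516 = 17.2; c'Δl = 19.41; W sinα = -3.2
Slice 2: Δl = 2.6/cos(-0.1°) = 2.600 m; N'_2 = 134·cos(-0.1°) − 5·2.600 = 121.0; c'Δl = 33.28; W sinα = -0.2
Slice 3: Δl = 2.5/cos10.2° = 2.540 m; N'_3 = 191·cos10.2° − 4·2.540 = 177.8; c'Δl = 32.51; W sinα = 33.8
Slice 4: Δl = 1.7/cos18.9° = 1.797 m; N'_4 = 111·cos18.9° − 8·1.797 = 90.6; c'Δl = 23.00; W sinα = 36.0
Slice 5: Δl = 3.1/cos29.5° = 3.562 m; N'_5 = 137·cos29.5° − 5·3.562 = 101.4; c'Δl = 45.59; W sinα = 67.5
Slice 6: Δl = 1.4/cos40.5° = 1.841 m; N'_6 = 18·cos40.5° − 7·1.841 = 0.8; c'Δl = 23.57; W sinα = 11.7
Σc'Δl = 177.4 kN/m; ΣN' = 508.9 kN/m; ΣW sinα = 145.5 kN/m
Resisting = 177.4 + 508.9·tan24.8° = 177.4 + 235.1 = 412.5 kN/m
FS = 412.5 / 145.5 = 2.835

FS = 2.84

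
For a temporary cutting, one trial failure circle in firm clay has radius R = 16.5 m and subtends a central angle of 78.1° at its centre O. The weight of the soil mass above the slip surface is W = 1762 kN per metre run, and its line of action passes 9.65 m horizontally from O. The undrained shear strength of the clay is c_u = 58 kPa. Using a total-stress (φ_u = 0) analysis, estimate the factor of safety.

FS = 1.27

Taking moments about the centre O, the resisting moment is provided by the undrained shear strength acting along the arc:
Arc length L_a = R·θ = 16.5·(78.1°·π/180) = 16.5·1.3631 = 22.49 m
M_R = c_u·L_a·R = 58·22.49·16.5 = 21524.1 kN·m/m
M_D = W·d = 1762·9.65 = 17003.3 kN·m/m
FS = M_R / M_D = 21524.1 / 17003.3 = 1.266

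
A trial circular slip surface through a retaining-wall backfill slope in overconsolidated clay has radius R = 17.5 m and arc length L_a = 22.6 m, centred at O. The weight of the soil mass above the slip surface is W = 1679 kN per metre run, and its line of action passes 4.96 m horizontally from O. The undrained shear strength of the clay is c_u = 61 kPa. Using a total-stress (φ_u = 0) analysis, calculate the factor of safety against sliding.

Taking moments about the centre O, the resisting moment is provided by the undrained shear strength acting along the arc:
M_R = c_u·L_a·R = 61·22.60·17.5 = 24125.5 kN·m/m
M_D = W·d = 1679·4.96 = 8327.8 kN·m/m
FS = M_R / M_D = 24125.5 / 8327.8 = 2.897

FS = 2.90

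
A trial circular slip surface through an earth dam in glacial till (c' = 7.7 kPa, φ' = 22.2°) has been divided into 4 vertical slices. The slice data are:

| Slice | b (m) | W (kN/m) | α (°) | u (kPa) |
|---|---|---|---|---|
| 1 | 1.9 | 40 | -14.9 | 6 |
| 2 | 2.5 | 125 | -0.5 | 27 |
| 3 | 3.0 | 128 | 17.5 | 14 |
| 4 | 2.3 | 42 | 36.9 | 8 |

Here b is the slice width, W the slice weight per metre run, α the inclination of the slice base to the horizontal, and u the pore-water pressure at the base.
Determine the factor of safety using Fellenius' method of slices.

FS = 2.89

Ordinary method of slices: FS = Σ[c'·Δl_i + (W_i cosα_i − u_i·Δl_i)·tanφ'] / Σ W_i sinα_i, with Δl_i = b_i / cosα_i.
Slice 1: Δl = 1.9/cos(-14.9°) = 1.966 m; N'_1 = 40·cos(-14.9°) − 6·1.966 = 26.9; c'Δl = 15.14; W sinα = -10.3
Slice 2: Δl = 2.5/cos(-0.5°) = 2.500 m; N'_2 = 125·cos(-0.5°) − 27·2.500 = 57.5; c'Δl = 19.25; W sinα = -1.1
Slice 3: Δl = 3.0/cos17.5° = 3.146 m; N'_3 = 128·cos17.5° − 14·3.146 = 78.0; c'Δl = 24.22; W sinα = 38.5
Slice 4: Δl = 2.3/cos36.9° = 2.876 m; N'_4 = 42·cos36.9° − 8·2.876 = 10.6; c'Δl = 22.15; W sinα = 25.2
Σc'Δl = 80.8 kN/m; ΣN' = 173.0 kN/m; ΣW sinα = 52.3 kN/m
Resisting = 80.8 + 173.0·tan22.2° = 80.8 + 70.6 = 151.3 kN/m
FS = 151.3 / 52.3 = 2.892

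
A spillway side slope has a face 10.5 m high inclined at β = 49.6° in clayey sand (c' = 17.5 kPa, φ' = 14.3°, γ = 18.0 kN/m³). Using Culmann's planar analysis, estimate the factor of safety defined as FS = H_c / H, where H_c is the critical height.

H_c = (4c'/γ) · sinβ cosφ' / [1 − cos(β − φ')]
    = (4·17.5/18.0) · sin49.6°·cos14.3° / [1 − cos35.3°]
    = 3.889 · 0.7379 / 0.1839 = 15.61 m
FS = H_c / H = 15.61 / 10.5 = 1.487

FS = 1.49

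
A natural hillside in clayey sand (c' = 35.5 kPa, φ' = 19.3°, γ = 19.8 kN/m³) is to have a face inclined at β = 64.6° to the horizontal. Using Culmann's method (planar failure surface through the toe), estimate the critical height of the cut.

H_c = 20.61 m

Culmann's analysis gives the critical failure plane at α_cr = (β + φ')/2 = (64.6 + 19.3)/2 = 41.9°, and the critical height
H_c = (4c'/γ) · sinβ cosφ' / [1 − cos(β − φ')]
    = (4·35.5/19.8) · sin64.6°·cos19.3° / [1 − cos(45.3°)]
    = 7.172 · 0.9033·0.9438 / [1 − 0.7034]
    = 7.172 · 0.8526 / 0.2966
    = 20.61 m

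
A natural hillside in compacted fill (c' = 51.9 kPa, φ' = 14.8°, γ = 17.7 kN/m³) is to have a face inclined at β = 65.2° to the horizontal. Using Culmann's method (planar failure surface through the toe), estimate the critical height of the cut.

H_c = 28.39 m

Culmann's analysis gives the critical failure plane at α_cr = (β + φ')/2 = (65.2 + 14.8)/2 = 40.0°, and the critical height
H_c = (4c'/γ) · sinβ cosφ' / [1 − cos(β − φ')]
    = (4·51.9/17.7) · sin65.2°·cos14.8° / [1 − cos(50.4°)]
    = 11.729 · 0.9078·0.9668 / [1 − 0.6374]
    = 11.729 · 0.8777 / 0.3626
    = 28.39 m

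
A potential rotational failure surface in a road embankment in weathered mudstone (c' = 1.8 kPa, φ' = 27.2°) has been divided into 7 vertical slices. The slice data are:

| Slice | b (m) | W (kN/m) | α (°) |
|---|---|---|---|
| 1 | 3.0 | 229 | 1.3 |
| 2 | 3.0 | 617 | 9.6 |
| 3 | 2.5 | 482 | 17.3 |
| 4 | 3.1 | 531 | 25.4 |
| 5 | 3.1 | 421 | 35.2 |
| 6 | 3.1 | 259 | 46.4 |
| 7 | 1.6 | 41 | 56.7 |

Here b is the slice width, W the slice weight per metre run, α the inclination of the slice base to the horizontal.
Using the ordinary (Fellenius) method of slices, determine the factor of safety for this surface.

Ordinary method of slices: FS = Σ[c'·Δl_i + (W_i cosα_i)·tanφ'] / Σ W_i sinα_i, with Δl_i = b_i / cosα_i.
Slice 1: Δl = 3.0/cos1.3° = 3.001 m; N'_1 = 229·cos1.3° = 228.9; c'Δl = 5.40; W sinα = 5.2
Slice 2: Δl = 3.0/cos9.6° = 3.043 m; N'_2 = 617·cos9.6° = 608.4; c'Δl = 5.48; W sinα = 102.9
Slice 3: Δl = 2.5/cos17.3° = 2.618 m; N'_3 = 482·cos17.3° = 460.2; c'Δl = 4.71; W sinα = 143.3
Slice 4: Δl = 3.1/cos25.4° = 3.432 m; N'_4 = 531·cos25.4° = 479.7; c'Δl = 6.18; W sinα = 227.8
Slice 5: Δl = 3.1/cos35.2° = 3.794 m; N'_5 = 421·cos35.2° = 344.0; c'Δl = 6.83; W sinα = 242.7
Slice 6: Δl = 3.1/cos46.4° = 4.495 m; N'_6 = 259·cos46.4° = 178.6; c'Δl = 8.09; W sinα = 187.6
Slice 7: Δl = 1.6/cos56.7° = 2.914 m; N'_7 = 41·cos56.7° = 22.5; c'Δl = 5.25; W sinα = 34.3
Σc'Δl = 41.9 kN/m; ΣN' = 2322.3 kN/m; ΣW sinα = 943.7 kN/m
Resisting = 41.9 + 2322.3·tan27.2° = 41.9 + 1193.5 = 1235.4 kN/m
FS = 1235.4 / 943.7 = 1.309

FS = 1.31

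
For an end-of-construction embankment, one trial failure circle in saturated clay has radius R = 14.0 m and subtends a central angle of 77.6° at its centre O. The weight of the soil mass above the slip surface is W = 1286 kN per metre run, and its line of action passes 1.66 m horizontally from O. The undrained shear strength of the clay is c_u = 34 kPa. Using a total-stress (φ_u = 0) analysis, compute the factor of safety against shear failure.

FS = 4.23

Taking moments about the centre O, the resisting moment is provided by the undrained shear strength acting along the arc:
Arc length L_a = R·θ = 14.0·(77.6°·π/180) = 14.0·1.3544 = 18.96 m
M_R = c_u·L_a·R = 34·18.96·14.0 = 9025.6 kN·m/m
M_D = W·d = 1286·1.66 = 2134.8 kN·m/m
FS = M_R / M_D = 9025.6 / 2134.8 = 4.228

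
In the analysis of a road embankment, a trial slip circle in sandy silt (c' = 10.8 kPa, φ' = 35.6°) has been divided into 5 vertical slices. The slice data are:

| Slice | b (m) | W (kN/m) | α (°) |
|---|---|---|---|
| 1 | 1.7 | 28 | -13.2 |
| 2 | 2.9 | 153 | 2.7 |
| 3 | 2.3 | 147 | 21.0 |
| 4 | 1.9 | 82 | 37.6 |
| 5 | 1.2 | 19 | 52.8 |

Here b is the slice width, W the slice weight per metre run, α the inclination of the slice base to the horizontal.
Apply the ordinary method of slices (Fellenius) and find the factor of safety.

FS = 3.42

Ordinary method of slices: FS = Σ[c'·Δl_i + (W_i cosα_i)·tanφ'] / Σ W_i sinα_i, with Δl_i = b_i / cosα_i.
Slice 1: Δl = 1.7/cos(-13.2°) = 1.746 m; N'_1 = 28·cos(-13.2°) = 27.3; c'Δl = 18.86; W sinα = -6.4
Slice 2: Δl = 2.9/cos2.7° = 2.903 m; N'_2 = 153·cos2.7° = 152.8; c'Δl = 31.35; W sinα = 7.2
Slice 3: Δl = 2.3/cos21.0° = 2.464 m; N'_3 = 147·cos21.0° = 137.2; c'Δl = 26.61; W sinα = 52.7
Slice 4: Δl = 1.9/cos37.6° = 2.398 m; N'_4 = 82·cos37.6° = 65.0; c'Δl = 25.90; W sinα = 50.0
Slice 5: Δl = 1.2/cos52.8° = 1.985 m; N'_5 = 19·cos52.8° = 11.5; c'Δl = 21.44; W sinα = 15.1
Σc'Δl = 124.2 kN/m; ΣN' = 393.8 kN/m; ΣW sinα = 118.7 kN/m
Resisting = 124.2 + 393.8·tan35.6° = 124.2 + 281.9 = 406.1 kN/m
FS = 406.1 / 118.7 = 3.422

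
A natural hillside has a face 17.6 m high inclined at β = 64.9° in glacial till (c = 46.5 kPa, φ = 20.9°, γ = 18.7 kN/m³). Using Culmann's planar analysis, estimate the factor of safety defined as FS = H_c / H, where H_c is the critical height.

H_c = (4c/γ) · sinβ cosφ / [1 − cos(β − φ)]
    = (4·46.5/18.7) · sin64.9°·cos20.9° / [1 − cos44.0°]
    = 9.947 · 0.8460 / 0.2807 = 29.98 m
FS = H_c / H = 29.98 / 17.6 = 1.703

FS = 1.70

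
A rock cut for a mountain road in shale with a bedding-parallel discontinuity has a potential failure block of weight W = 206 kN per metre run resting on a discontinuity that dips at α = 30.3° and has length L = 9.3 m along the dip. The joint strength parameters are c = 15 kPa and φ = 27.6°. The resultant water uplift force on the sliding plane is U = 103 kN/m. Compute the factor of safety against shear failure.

FS = 1.72

Resolving the block weight along and normal to the plane and applying the Mohr–Coulomb strength on the joint:
N' = W cosα − U = 206·cos30.3° − 103 = 74.9 kN/m
Driving force T = W sinα = 206·sin30.3° = 103.9 kN/m
Resisting force R = c·L + N'·tanφ = 15·9.3 + 74.9·tan27.6° = 139.5 + 39.1 = 178.6 kN/m
FS = R / T = 178.6 / 103.9 = 1.719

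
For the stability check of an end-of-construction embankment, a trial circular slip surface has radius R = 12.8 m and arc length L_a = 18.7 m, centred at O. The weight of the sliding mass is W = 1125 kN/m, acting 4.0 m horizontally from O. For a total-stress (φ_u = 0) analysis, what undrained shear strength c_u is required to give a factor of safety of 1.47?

FS = c_u·L_a·R / (W·d), so c_u = FS·W·d / (L_a·R).
c_u = 1.47·1125·4.0 / (18.70·12.8) = 6615.0 / 239.36 = 27.64 kPa

c_u = 27.6 kPa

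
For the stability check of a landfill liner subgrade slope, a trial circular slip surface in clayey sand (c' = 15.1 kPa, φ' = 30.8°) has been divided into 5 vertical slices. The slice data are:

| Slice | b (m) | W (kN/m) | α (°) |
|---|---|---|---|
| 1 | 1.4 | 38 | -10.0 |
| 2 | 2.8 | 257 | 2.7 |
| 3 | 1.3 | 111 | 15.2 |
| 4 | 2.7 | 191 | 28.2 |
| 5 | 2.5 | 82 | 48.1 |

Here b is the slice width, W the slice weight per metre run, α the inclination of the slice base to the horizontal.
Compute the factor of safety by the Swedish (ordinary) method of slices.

Ordinary method of slices: FS = Σ[c'·Δl_i + (W_i cosα_i)·tanφ'] / Σ W_i sinα_i, with Δl_i = b_i / cosα_i.
Slice 1: Δl = 1.4/cos(-10.0°) = 1.422 m; N'_1 = 38·cos(-10.0°) = 37.4; c'Δl = 21.47; W sinα = -6.6
Slice 2: Δl = 2.8/cos2.7° = 2.803 m; N'_2 = 257·cos2.7° = 256.7; c'Δl = 42.33; W sinα = 12.1
Slice 3: Δl = 1.3/cos15.2° = 1.347 m; N'_3 = 111·cos15.2° = 107.1; c'Δl = 20.34; W sinα = 29.1
Slice 4: Δl = 2.7/cos28.2° = 3.064 m; N'_4 = 191·cos28.2° = 168.3; c'Δl = 46.26; W sinα = 90.3
Slice 5: Δl = 2.5/cos48.1° = 3.743 m; N'_5 = 82·cos48.1° = 54.8; c'Δl = 56.53; W sinα = 61.0
Σc'Δl = 186.9 kN/m; ΣN' = 624.3 kN/m; ΣW sinα = 185.9 kN/m
Resisting = 186.9 + 624.3·tan30.8° = 186.9 + 372.2 = 559.1 kN/m
FS = 559.1 / 185.9 = 3.008

FS = 3.01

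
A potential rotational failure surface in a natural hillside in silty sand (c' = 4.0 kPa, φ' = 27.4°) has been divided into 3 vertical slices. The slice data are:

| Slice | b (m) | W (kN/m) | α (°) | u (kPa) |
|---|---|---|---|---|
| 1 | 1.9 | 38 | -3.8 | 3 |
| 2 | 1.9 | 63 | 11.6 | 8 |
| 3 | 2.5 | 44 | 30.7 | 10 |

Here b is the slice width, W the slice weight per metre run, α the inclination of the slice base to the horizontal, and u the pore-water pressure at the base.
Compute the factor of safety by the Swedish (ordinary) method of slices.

Ordinary method of slices: FS = Σ[c'·Δl_i + (W_i cosα_i − u_i·Δl_i)·tanφ'] / Σ W_i sinα_i, with Δl_i = b_i / cosα_i.
Slice 1: Δl = 1.9/cos(-3.8°) = 1.904 m; N'_1 = 38·cos(-3.8°) − 3·1.904 = 32.2; c'Δl = 7.62; W sinα = -2.5
Slice 2: Δl = 1.9/cos11.6° = 1.940 m; N'_2 = 63·cos11.6° − 8·1.940 = 46.2; c'Δl = 7.76; W sinα = 12.7
Slice 3: Δl = 2.5/cos30.7° = 2.907 m; N'_3 = 44·cos30.7° − 10·2.907 = 8.8; c'Δl = 11.63; W sinα = 22.5
Σc'Δl = 27.0 kN/m; ΣN' = 87.2 kN/m; ΣW sinα = 32.6 kN/m
Resisting = 27.0 + 87.2·tan27.4° = 27.0 + 45.2 = 72.2 kN/m
FS = 72.2 / 32.6 = 2.213

FS = 2.21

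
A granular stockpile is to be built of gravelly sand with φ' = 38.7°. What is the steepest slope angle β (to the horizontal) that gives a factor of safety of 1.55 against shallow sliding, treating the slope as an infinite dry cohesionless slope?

β = 27.3°

For an infinite dry cohesionless slope FS = tanφ'/tanβ, so tanβ = tanφ' / FS.
tanβ = tan38.7° / 1.55 = 0.8012 / 1.55 = 0.5169
β = arctan(0.5169) = 27.33°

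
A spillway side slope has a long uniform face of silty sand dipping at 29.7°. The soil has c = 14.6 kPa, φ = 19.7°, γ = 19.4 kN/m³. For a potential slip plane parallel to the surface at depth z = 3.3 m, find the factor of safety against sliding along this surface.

For an infinite slope with a slip plane parallel to the surface (no pore pressure): FS = [c + γz cos²β tanφ] / [γz sinβ cosβ].
γz = 19.4·3.3 = 64.02 kN/m²
Numerator = 14.6 + 64.02·cos²29.7°·tan19.7° = 14.6 + 64.02·0.7545·0.3581 = 31.895 kPa
Denominator = 64.02·sin29.7°·cos29.7° = 64.02·0.4955·0.8686 = 27.552 kPa
FS = 31.895 / 27.552 = 1.158

FS = 1.16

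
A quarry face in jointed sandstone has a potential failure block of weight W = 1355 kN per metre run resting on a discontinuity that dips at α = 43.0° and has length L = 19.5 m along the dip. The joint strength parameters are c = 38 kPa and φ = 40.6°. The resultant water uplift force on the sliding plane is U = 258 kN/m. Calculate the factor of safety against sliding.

Resolving the block weight along and normal to the plane and applying the Mohr–Coulomb strength on the joint:
N' = W cosα − U = 1355·cos43.0° − 258 = 733.0 kN/m
Driving force T = W sinα = 1355·sin43.0° = 924.1 kN/m
Resisting force R = c·L + N'·tanφ = 38·19.5 + 733.0·tan40.6° = 741.0 + 628.2 = 1369.2 kN/m
FS = R / T = 1369.2 / 924.1 = 1.482

FS = 1.48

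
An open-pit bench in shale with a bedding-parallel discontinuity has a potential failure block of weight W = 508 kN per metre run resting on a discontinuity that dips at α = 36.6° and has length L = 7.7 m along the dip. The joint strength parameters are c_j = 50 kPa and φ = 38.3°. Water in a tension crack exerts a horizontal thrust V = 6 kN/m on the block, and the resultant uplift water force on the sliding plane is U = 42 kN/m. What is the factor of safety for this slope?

FS = 2.18

Resolving the block weight along and normal to the plane and applying the Mohr–Coulomb strength on the joint:
N' = W cosα − U − V sinα = 508·cos36.6° − 42 − 6·sin36.6° = 362.3 kN/m
Driving force T = W sinα + V cosα = 508·sin36.6° + 6·cos36.6° = 307.7 kN/m
Resisting force R = c_j·L + N'·tanφ = 50·7.7 + 362.3·tan38.3° = 385.0 + 286.1 = 671.1 kN/m
FS = R / T = 671.1 / 307.7 = 2.181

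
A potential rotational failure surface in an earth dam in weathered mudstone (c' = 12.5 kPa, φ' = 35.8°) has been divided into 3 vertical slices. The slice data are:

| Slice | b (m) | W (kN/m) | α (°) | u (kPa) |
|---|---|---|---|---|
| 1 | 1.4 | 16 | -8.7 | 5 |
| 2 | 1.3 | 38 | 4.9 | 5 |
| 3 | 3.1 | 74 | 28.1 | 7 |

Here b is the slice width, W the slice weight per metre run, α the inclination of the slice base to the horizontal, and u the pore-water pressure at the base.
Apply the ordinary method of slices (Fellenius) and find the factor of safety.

FS = 3.82

Ordinary method of slices: FS = Σ[c'·Δl_i + (W_i cosα_i − u_i·Δl_i)·tanφ'] / Σ W_i sinα_i, with Δl_i = b_i / cosα_i.
Slice 1: Δl = 1.4/cos(-8.7°) = 1.416 m; N'_1 = 16·cos(-8.7°) − 5·1.416 = 8.7; c'Δl = 17.70; W sinα = -2.4
Slice 2: Δl = 1.3/cos4.9° = 1.305 m; N'_2 = 38·cos4.9° − 5·1.305 = 31.3; c'Δl = 16.31; W sinα = 3.2
Slice 3: Δl = 3.1/cos28.1° = 3.514 m; N'_3 = 74·cos28.1° − 7·3.514 = 40.7; c'Δl = 43.93; W sinα = 34.9
Σc'Δl = 77.9 kN/m; ΣN' = 80.7 kN/m; ΣW sinα = 35.7 kN/m
Resisting = 77.9 + 80.7·tan35.8° = 77.9 + 58.2 = 136.2 kN/m
FS = 136.2 / 35.7 = 3.817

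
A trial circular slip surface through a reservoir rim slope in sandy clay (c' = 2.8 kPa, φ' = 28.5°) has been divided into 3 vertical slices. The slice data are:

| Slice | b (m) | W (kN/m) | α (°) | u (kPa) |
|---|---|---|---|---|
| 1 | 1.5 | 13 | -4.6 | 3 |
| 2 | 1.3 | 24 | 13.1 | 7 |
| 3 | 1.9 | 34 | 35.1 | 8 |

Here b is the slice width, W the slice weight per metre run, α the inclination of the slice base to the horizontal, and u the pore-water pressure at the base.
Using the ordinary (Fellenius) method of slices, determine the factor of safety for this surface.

FS = 1.32

Ordinary method of slices: FS = Σ[c'·Δl_i + (W_i cosα_i − u_i·Δl_i)·tanφ'] / Σ W_i sinα_i, with Δl_i = b_i / cosα_i.
Slice 1: Δl = 1.5/cos(-4.6°) = 1.505 m; N'_1 = 13·cos(-4.6°) − 3·1.505 = 8.4; c'Δl = 4.21; W sinα = -1.0
Slice 2: Δl = 1.3/cos13.1° = 1.335 m; N'_2 = 24·cos13.1° − 7·1.335 = 14.0; c'Δl = 3.74; W sinα = 5.4
Slice 3: Δl = 1.9/cos35.1° = 2.322 m; N'_3 = 34·cos35.1° − 8·2.322 = 9.2; c'Δl = 6.50; W sinα = 19.6
Σc'Δl = 14.5 kN/m; ΣN' = 31.7 kN/m; ΣW sinα = 23.9 kN/m
Resisting = 14.5 + 31.7·tan28.5° = 14.5 + 17.2 = 31.7 kN/m
FS = 31.7 / 23.9 = 1.323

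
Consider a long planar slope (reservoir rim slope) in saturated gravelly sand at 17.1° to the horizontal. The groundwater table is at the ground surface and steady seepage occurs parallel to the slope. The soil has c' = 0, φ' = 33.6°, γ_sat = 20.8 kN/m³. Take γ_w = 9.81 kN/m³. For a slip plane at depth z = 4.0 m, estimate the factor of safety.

FS = 1.14

With seepage parallel to the slope and the water table at the surface, the effective normal stress on the slip plane uses the buoyant unit weight γ' = γ_sat − γ_w while the driving shear stress uses γ_sat:
FS = [c' + γ' z cos²β tanφ'] / [γ_sat z sinβ cosβ]
(For c' = 0 this reduces to FS = (γ'/γ_sat)·tanφ'/tanβ.)
γ' = 20.8 − 9.81 = 10.99 kN/m³
Numerator = 0.0 + 10.99·4.0·cos²17.1°·tan33.6° = 0.0 + 10.99·4.0·0.9135·0.6644 = 26.682 kPa
Denominator = 20.8·4.0·sin17.1°·cos17.1° = 20.8·4.0·0.2940·0.9558 = 23.383 kPa
FS = 26.682 / 23.383 = 1.141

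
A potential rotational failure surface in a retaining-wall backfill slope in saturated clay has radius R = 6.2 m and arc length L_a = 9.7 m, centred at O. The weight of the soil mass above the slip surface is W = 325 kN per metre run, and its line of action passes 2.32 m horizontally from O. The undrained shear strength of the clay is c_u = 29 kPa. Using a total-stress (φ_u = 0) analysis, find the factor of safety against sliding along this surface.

FS = 2.31

Taking moments about the centre O, the resisting moment is provided by the undrained shear strength acting along the arc:
M_R = c_u·L_a·R = 29·9.70·6.2 = 1744.1 kN·m/m
M_D = W·d = 325·2.32 = 754.0 kN·m/m
FS = M_R / M_D = 1744.1 / 754.0 = 2.313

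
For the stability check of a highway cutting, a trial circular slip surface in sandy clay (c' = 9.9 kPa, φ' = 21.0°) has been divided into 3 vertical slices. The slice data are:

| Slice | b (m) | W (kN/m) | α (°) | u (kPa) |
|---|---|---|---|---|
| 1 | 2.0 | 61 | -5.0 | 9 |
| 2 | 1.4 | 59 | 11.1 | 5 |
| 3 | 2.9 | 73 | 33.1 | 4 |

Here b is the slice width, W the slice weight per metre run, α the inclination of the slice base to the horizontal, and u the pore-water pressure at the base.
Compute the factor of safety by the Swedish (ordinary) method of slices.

Ordinary method of slices: FS = Σ[c'·Δl_i + (W_i cosα_i − u_i·Δl_i)·tanφ'] / Σ W_i sinα_i, with Δl_i = b_i / cosα_i.
Slice 1: Δl = 2.0/cos(-5.0°) = 2.008 m; N'_1 = 61·cos(-5.0°) − 9·2.008 = 42.7; c'Δl = 19.88; W sinα = -5.3
Slice 2: Δl = 1.4/cos11.1° = 1.427 m; N'_2 = 59·cos11.1° − 5·1.427 = 50.8; c'Δl = 14.12; W sinα = 11.4
Slice 3: Δl = 2.9/cos33.1° = 3.462 m; N'_3 = 73·cos33.1° − 4·3.462 = 47.3; c'Δl = 34.27; W sinα = 39.9
Σc'Δl = 68.3 kN/m; ΣN' = 140.8 kN/m; ΣW sinα = 45.9 kN/m
Resisting = 68.3 + 140.8·tan21.0° = 68.3 + 54.0 = 122.3 kN/m
FS = 122.3 / 45.9 = 2.664

FS = 2.66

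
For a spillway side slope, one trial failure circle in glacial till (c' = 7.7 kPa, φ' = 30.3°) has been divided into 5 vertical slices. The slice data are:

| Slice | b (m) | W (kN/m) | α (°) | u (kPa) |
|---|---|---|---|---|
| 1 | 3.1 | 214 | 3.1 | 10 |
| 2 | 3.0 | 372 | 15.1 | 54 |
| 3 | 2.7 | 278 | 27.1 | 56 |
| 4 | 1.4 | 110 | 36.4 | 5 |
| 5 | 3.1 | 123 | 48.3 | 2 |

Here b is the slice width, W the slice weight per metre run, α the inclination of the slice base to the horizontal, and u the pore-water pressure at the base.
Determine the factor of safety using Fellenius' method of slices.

FS = 1.21

Ordinary method of slices: FS = Σ[c'·Δl_i + (W_i cosα_i − u_i·Δl_i)·tanφ'] / Σ W_i sinα_i, with Δl_i = b_i / cosα_i.
Slice 1: Δl = 3.1/cos3.1° = 3.105 m; N'_1 = 214·cos3.1° − 10·3.105 = 182.6; c'Δl = 23.90; W sinα = 11.6
Slice 2: Δl = 3.0/cos15.1° = 3.107 m; N'_2 = 372·cos15.1° − 54·3.107 = 191.4; c'Δl = 23.93; W sinα = 96.9
Slice 3: Δl = 2.7/cos27.1° = 3.033 m; N'_3 = 278·cos27.1° − 56·3.033 = 77.6; c'Δl = 23.35; W sinα = 126.6
Slice 4: Δl = 1.4/cos36.4° = 1.739 m; N'_4 = 110·cos36.4° − 5·1.739 = 79.8; c'Δl = 13.39; W sinα = 65.3
Slice 5: Δl = 3.1/cos48.3° = 4.660 m; N'_5 = 123·cos48.3° − 2·4.660 = 72.5; c'Δl = 35.88; W sinα = 91.8
Σc'Δl = 120.5 kN/m; ΣN' = 604.0 kN/m; ΣW sinα = 392.2 kN/m
Resisting = 120.5 + 604.0·tan30.3° = 120.5 + 352.9 = 473.4 kN/m
FS = 473.4 / 392.2 = 1.207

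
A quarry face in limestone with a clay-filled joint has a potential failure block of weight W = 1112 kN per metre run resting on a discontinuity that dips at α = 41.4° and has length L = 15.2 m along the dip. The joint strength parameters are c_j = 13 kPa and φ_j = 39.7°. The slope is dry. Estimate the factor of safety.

Resolving the block weight along and normal to the plane and applying the Mohr–Coulomb strength on the joint:
N' = W cosα = 1112·cos41.4° = 834.1 kN/m
Driving force T = W sinα = 1112·sin41.4° = 735.4 kN/m
Resisting force R = c_j·L + N'·tanφ_j = 13·15.2 + 834.1·tan39.7° = 197.6 + 692.5 = 890.1 kN/m
FS = R / T = 890.1 / 735.4 = 1.210

FS = 1.21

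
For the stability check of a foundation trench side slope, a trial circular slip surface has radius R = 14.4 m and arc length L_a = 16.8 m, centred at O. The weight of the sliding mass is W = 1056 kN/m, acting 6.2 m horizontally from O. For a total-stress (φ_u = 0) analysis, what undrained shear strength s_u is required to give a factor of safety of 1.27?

FS = s_u·L_a·R / (W·d), so s_u = FS·W·d / (L_a·R).
s_u = 1.27·1056·6.2 / (16.80·14.4) = 8314.9 / 241.92 = 34.37 kPa

s_u = 34.4 kPa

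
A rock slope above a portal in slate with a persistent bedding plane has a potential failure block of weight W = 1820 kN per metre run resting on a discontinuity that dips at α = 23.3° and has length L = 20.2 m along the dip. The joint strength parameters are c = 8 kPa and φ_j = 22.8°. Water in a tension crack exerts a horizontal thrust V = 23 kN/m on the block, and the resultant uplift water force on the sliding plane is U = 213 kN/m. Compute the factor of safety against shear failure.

Resolving the block weight along and normal to the plane and applying the Mohr–Coulomb strength on the joint:
N' = W cosα − U − V sinα = 1820·cos23.3° − 213 − 23·sin23.3° = 1449.5 kN/m
Driving force T = W sinα + V cosα = 1820·sin23.3° + 23·cos23.3° = 741.0 kN/m
Resisting force R = c·L + N'·tanφ_j = 8·20.2 + 1449.5·tan22.8° = 161.6 + 609.3 = 770.9 kN/m
FS = R / T = 770.9 / 741.0 = 1.040

FS = 1.04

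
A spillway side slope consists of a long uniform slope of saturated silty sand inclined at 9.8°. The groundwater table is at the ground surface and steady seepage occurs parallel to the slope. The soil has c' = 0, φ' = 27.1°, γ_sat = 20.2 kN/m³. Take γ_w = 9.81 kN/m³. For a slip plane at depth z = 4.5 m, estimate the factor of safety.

With seepage parallel to the slope and the water table at the surface, the effective normal stress on the slip plane uses the buoyant unit weight γ' = γ_sat − γ_w while the driving shear stress uses γ_sat:
FS = [c' + γ' z cos²β tanφ'] / [γ_sat z sinβ cosβ]
(For c' = 0 this reduces to FS = (γ'/γ_sat)·tanφ'/tanβ.)
γ' = 20.2 − 9.81 = 10.39 kN/m³
Numerator = 0.0 + 10.39·4.5·cos²9.8°·tan27.1° = 0.0 + 10.39·4.5·0.9710·0.5117 = 23.233 kPa
Denominator = 20.2·4.5·sin9.8°·cos9.8° = 20.2·4.5·0.1702·0.9854 = 15.246 kPa
FS = 23.233 / 15.246 = 1.524

FS = 1.52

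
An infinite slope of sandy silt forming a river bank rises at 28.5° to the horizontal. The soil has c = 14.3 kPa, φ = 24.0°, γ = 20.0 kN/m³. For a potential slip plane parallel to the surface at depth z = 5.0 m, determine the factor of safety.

FS = 1.16

For an infinite slope with a slip plane parallel to the surface (no pore pressure): FS = [c + γz cos²β tanφ] / [γz sinβ cosβ].
γz = 20.0·5.0 = 100.00 kN/m²
Numerator = 14.3 + 100.00·cos²28.5°·tan24.0° = 14.3 + 100.00·0.7723·0.4452 = 48.686 kPa
Denominator = 100.00·sin28.5°·cos28.5° = 100.00·0.4772·0.8788 = 41.934 kPa
FS = 48.686 / 41.934 = 1.161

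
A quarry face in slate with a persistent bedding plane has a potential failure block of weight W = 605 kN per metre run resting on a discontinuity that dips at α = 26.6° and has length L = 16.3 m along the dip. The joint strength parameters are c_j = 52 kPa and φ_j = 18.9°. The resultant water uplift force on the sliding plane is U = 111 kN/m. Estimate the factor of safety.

FS = 3.67

Resolving the block weight along and normal to the plane and applying the Mohr–Coulomb strength on the joint:
N' = W cosα − U = 605·cos26.6° − 111 = 430.0 kN/m
Driving force T = W sinα = 605·sin26.6° = 270.9 kN/m
Resisting force R = c_j·L + N'·tanφ_j = 52·16.3 + 430.0·tan18.9° = 847.6 + 147.2 = 994.8 kN/m
FS = R / T = 994.8 / 270.9 = 3.672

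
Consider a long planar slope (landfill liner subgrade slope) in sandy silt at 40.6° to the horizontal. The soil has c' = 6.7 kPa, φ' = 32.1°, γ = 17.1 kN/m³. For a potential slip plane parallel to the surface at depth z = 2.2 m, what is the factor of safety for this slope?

FS = 1.09

For an infinite slope with a slip plane parallel to the surface (no pore pressure): FS = [c' + γz cos²β tanφ'] / [γz sinβ cosβ].
γz = 17.1·2.2 = 37.62 kN/m²
Numerator = 6.7 + 37.62·cos²40.6°·tan32.1° = 6.7 + 37.62·0.5765·0.6273 = 20.305 kPa
Denominator = 37.62·sin40.6°·cos40.6° = 37.62·0.6508·0.7593 = 18.589 kPa
FS = 20.305 / 18.589 = 1.092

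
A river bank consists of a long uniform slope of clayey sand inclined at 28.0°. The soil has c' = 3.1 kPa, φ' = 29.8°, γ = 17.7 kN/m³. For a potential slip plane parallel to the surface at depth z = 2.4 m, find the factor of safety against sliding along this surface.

For an infinite slope with a slip plane parallel to the surface (no pore pressure): FS = [c' + γz cos²β tanφ'] / [γz sinβ cosβ].
γz = 17.7·2.4 = 42.48 kN/m²
Numerator = 3.1 + 42.48·cos²28.0°·tan29.8° = 3.1 + 42.48·0.7796·0.5727 = 22.066 kPa
Denominator = 42.48·sin28.0°·cos28.0° = 42.48·0.4695·0.8829 = 17.609 kPa
FS = 22.066 / 17.609 = 1.253

FS = 1.25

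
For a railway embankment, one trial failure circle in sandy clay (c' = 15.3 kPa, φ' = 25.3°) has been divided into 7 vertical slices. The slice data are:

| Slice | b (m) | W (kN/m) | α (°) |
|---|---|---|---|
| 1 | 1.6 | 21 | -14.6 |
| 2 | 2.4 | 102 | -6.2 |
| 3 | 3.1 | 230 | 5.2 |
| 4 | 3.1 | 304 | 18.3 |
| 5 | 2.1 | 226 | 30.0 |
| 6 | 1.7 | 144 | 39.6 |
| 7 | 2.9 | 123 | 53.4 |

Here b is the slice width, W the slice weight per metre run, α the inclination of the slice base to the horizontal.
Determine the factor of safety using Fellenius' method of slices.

Ordinary method of slices: FS = Σ[c'·Δl_i + (W_i cosα_i)·tanφ'] / Σ W_i sinα_i, with Δl_i = b_i / cosα_i.
Slice 1: Δl = 1.6/cos(-14.6°) = 1.653 m; N'_1 = 21·cos(-14.6°) = 20.3; c'Δl = 25.30; W sinα = -5.3
Slice 2: Δl = 2.4/cos(-6.2°) = 2.414 m; N'_2 = 102·cos(-6.2°) = 101.4; c'Δl = 36.94; W sinα = -11.0
Slice 3: Δl = 3.1/cos5.2° = 3.113 m; N'_3 = 230·cos5.2° = 229.1; c'Δl = 47.63; W sinα = 20.8
Slice 4: Δl = 3.1/cos18.3° = 3.265 m; N'_4 = 304·cos18.3° = 288.6; c'Δl = 49.96; W sinα = 95.5
Slice 5: Δl = 2.1/cos30.0° = 2.425 m; N'_5 = 226·cos30.0° = 195.7; c'Δl = 37.10; W sinα = 113.0
Slice 6: Δl = 1.7/cos39.6° = 2.206 m; N'_6 = 144·cos39.6° = 111.0; c'Δl = 33.76; W sinα = 91.8
Slice 7: Δl = 2.9/cos53.4° = 4.864 m; N'_7 = 123·cos53.4° = 73.3; c'Δl = 74.42; W sinα = 98.7
Σc'Δl = 305.1 kN/m; ΣN' = 1019.4 kN/m; ΣW sinα = 403.5 kN/m
Resisting = 305.1 + 1019.4·tan25.3° = 305.1 + 481.9 = 787.0 kN/m
FS = 787.0 / 403.5 = 1.950

FS = 1.95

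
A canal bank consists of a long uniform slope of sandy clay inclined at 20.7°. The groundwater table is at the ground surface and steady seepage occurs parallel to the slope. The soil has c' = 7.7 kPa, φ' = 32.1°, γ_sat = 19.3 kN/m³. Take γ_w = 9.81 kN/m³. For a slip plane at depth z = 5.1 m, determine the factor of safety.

FS = 1.05

With seepage parallel to the slope and the water table at the surface, the effective normal stress on the slip plane uses the buoyant unit weight γ' = γ_sat − γ_w while the driving shear stress uses γ_sat:
FS = [c' + γ' z cos²β tanφ'] / [γ_sat z sinβ cosβ]
γ' = 19.3 − 9.81 = 9.49 kN/m³
Numerator = 7.7 + 9.49·5.1·cos²20.7°·tan32.1° = 7.7 + 9.49·5.1·0.8751·0.6273 = 34.267 kPa
Denominator = 19.3·5.1·sin20.7°·cos20.7° = 19.3·5.1·0.3535·0.9354 = 32.546 kPa
FS = 34.267 / 32.546 = 1.053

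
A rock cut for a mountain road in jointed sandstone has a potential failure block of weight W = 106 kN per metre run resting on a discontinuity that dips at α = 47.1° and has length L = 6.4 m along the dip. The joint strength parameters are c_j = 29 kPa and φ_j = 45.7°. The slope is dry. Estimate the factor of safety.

Resolving the block weight along and normal to the plane and applying the Mohr–Coulomb strength on the joint:
N' = W cosα = 106·cos47.1° = 72.2 kN/m
Driving force T = W sinα = 106·sin47.1° = 77.6 kN/m
Resisting force R = c_j·L + N'·tanφ_j = 29·6.4 + 72.2·tan45.7° = 185.6 + 73.9 = 259.5 kN/m
FS = R / T = 259.5 / 77.6 = 3.342

FS = 3.34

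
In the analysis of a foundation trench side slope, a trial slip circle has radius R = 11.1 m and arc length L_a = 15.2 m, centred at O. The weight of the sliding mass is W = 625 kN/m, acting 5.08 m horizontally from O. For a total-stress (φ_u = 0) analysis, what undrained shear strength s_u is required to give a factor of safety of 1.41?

FS = s_u·L_a·R / (W·d), so s_u = FS·W·d / (L_a·R).
s_u = 1.41·625·5.08 / (15.20·11.1) = 4476.8 / 168.72 = 26.53 kPa

s_u = 26.5 kPa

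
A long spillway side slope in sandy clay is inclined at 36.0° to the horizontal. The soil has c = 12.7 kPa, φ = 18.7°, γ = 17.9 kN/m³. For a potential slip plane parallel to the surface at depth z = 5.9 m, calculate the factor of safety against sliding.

FS = 0.72

For an infinite slope with a slip plane parallel to the surface (no pore pressure): FS = [c + γz cos²β tanφ] / [γz sinβ cosβ].
γz = 17.9·5.9 = 105.61 kN/m²
Numerator = 12.7 + 105.61·cos²36.0°·tan18.7° = 12.7 + 105.61·0.6545·0.3385 = 36.097 kPa
Denominator = 105.61·sin36.0°·cos36.0° = 105.61·0.5878·0.8090 = 50.221 kPa
FS = 36.097 / 50.221 = 0.719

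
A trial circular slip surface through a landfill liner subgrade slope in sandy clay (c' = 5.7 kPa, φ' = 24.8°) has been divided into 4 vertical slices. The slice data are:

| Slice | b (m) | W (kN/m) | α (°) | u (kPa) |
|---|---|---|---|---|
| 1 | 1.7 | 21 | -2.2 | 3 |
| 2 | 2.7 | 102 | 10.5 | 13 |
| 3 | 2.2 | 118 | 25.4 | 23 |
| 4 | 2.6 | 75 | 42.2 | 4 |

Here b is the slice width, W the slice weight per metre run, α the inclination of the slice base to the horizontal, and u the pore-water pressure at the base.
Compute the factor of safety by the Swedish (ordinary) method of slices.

Ordinary method of slices: FS = Σ[c'·Δl_i + (W_i cosα_i − u_i·Δl_i)·tanφ'] / Σ W_i sinα_i, with Δl_i = b_i / cosα_i.
Slice 1: Δl = 1.7/cos(-2.2°) = 1.701 m; N'_1 = 21·cos(-2.2°) − 3·1.701 = 15.9; c'Δl = 9.70; W sinα = -0.8
Slice 2: Δl = 2.7/cos10.5° = 2.746 m; N'_2 = 102·cos10.5° − 13·2.746 = 64.6; c'Δl = 15.65; W sinα = 18.6
Slice 3: Δl = 2.2/cos25.4° = 2.435 m; N'_3 = 118·cos25.4° − 23·2.435 = 50.6; c'Δl = 13.88; W sinα = 50.6
Slice 4: Δl = 2.6/cos42.2° = 3.510 m; N'_4 = 75·cos42.2° − 4·3.510 = 41.5; c'Δl = 20.01; W sinα = 50.4
Σc'Δl = 59.2 kN/m; ΣN' = 172.6 kN/m; ΣW sinα = 118.8 kN/m
Resisting = 59.2 + 172.6·tan24.8° = 59.2 + 79.7 = 139.0 kN/m
FS = 139.0 / 118.8 = 1.170

FS = 1.17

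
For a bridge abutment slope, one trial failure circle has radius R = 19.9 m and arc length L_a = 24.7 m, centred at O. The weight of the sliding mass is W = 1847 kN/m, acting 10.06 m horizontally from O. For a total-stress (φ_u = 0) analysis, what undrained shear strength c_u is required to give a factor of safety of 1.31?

FS = c_u·L_a·R / (W·d), so c_u = FS·W·d / (L_a·R).
c_u = 1.31·1847·10.06 / (24.70·19.9) = 24340.9 / 491.53 = 49.52 kPa

c_u = 49.5 kPa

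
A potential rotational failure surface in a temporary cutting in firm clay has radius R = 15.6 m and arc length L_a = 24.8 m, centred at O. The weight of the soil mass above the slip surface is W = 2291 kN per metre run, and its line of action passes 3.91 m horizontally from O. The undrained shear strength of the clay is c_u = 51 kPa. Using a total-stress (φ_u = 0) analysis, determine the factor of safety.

Taking moments about the centre O, the resisting moment is provided by the undrained shear strength acting along the arc:
M_R = c_u·L_a·R = 51·24.80·15.6 = 19730.9 kN·m/m
M_D = W·d = 2291·3.91 = 8957.8 kN·m/m
FS = M_R / M_D = 19730.9 / 8957.8 = 2.203

FS = 2.20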